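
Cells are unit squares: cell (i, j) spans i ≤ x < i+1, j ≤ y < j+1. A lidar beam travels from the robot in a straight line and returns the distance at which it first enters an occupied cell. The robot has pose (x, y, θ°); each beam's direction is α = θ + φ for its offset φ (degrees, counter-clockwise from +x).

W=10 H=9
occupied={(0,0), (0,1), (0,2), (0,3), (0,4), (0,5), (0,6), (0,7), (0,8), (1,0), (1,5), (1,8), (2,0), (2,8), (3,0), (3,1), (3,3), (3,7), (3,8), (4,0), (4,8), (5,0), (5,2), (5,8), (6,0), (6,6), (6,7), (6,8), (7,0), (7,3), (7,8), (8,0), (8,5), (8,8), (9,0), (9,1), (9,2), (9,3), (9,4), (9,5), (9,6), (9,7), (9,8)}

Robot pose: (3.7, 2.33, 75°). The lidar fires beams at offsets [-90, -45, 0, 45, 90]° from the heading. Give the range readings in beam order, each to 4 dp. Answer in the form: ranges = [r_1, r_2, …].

ranges = [5.1387, 5.3400, 0.6936, 0.7736, 2.7952]

beam 1: φ=-90°, α=345°
  direction (0.9659, -0.2588); cell (3,2); t to first gridline: x 0.3106, y 1.2750 (then +1.0353 / +3.8637)
    (4,2) via x @ 0.3106
    (4,1) via y @ 1.2750
    (5,1) via x @ 1.3459
    (6,1) via x @ 2.3811
    (7,1) via x @ 3.4164
    (8,1) via x @ 4.4517
    (8,0) via y @ 5.1387  # hit
  → r_1 = 5.1387
beam 2: φ=-45°, α=30°
  direction (0.8660, 0.5000); cell (3,2); t to first gridline: x 0.3464, y 1.3400 (then +1.1547 / +2.0000)
    (4,2) via x @ 0.3464
    (4,3) via y @ 1.3400
    (5,3) via x @ 1.5011
    (6,3) via x @ 2.6558
    (6,4) via y @ 3.3400
    (7,4) via x @ 3.8105
    (8,4) via x @ 4.9652
    (8,5) via y @ 5.3400  # hit
  → r_2 = 5.3400
beam 3: φ=0°, α=75°
  direction (0.2588, 0.9659); cell (3,2); t to first gridline: x 1.1591, y 0.6936 (then +3.8637 / +1.0353)
    (3,3) via y @ 0.6936  # hit
  → r_3 = 0.6936
beam 4: φ=45°, α=120°
  direction (-0.5000, 0.8660); cell (3,2); t to first gridline: x 1.4000, y 0.7736 (then +2.0000 / +1.1547)
    (3,3) via y @ 0.7736  # hit
  → r_4 = 0.7736
beam 5: φ=90°, α=165°
  direction (-0.9659, 0.2588); cell (3,2); t to first gridline: x 0.7247, y 2.5887 (then +1.0353 / +3.8637)
    (2,2) via x @ 0.7247
    (1,2) via x @ 1.7600
    (1,3) via y @ 2.5887
    (0,3) via x @ 2.7952  # hit
  → r_5 = 2.7952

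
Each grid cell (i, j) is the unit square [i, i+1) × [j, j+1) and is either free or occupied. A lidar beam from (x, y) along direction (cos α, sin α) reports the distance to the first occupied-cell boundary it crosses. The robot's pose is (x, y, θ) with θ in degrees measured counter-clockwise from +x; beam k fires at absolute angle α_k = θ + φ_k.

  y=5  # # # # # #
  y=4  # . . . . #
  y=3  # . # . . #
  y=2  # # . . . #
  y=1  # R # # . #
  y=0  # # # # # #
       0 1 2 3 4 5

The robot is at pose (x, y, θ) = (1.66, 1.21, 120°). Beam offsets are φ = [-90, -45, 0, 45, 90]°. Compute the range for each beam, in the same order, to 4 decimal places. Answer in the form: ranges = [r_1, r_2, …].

beam 1: φ=-90°, α=30°
  dir = (cos 30°, sin 30°) = (0.8660, 0.5000); from cell (1,1)
  next x-line at t=0.3926, next y-line at t=1.5800; Δt_x=1.1547, Δt_y=2.0000
    x: enter (2,1) at t=0.3926 ← occupied
  → r_1 = 0.3926
beam 2: φ=-45°, α=75°
  dir = (cos 75°, sin 75°) = (0.2588, 0.9659); from cell (1,1)
  next x-line at t=1.3137, next y-line at t=0.8179; Δt_x=3.8637, Δt_y=1.0353
    y: enter (1,2) at t=0.8179 ← occupied
  → r_2 = 0.8179
beam 3: φ=0°, α=120°
  dir = (cos 120°, sin 120°) = (-0.5000, 0.8660); from cell (1,1)
  next x-line at t=1.3200, next y-line at t=0.9122; Δt_x=2.0000, Δt_y=1.1547
    y: enter (1,2) at t=0.9122 ← occupied
  → r_3 = 0.9122
beam 4: φ=45°, α=165°
  dir = (cos 165°, sin 165°) = (-0.9659, 0.2588); from cell (1,1)
  next x-line at t=0.6833, next y-line at t=3.0523; Δt_x=1.0353, Δt_y=3.8637
    x: enter (0,1) at t=0.6833 ← occupied
  → r_4 = 0.6833
beam 5: φ=90°, α=210°
  dir = (cos 210°, sin 210°) = (-0.8660, -0.5000); from cell (1,1)
  next x-line at t=0.7621, next y-line at t=0.4200; Δt_x=1.1547, Δt_y=2.0000
    y: enter (1,0) at t=0.4200 ← occupied
  → r_5 = 0.4200

ranges = [0.3926, 0.8179, 0.9122, 0.6833, 0.4200]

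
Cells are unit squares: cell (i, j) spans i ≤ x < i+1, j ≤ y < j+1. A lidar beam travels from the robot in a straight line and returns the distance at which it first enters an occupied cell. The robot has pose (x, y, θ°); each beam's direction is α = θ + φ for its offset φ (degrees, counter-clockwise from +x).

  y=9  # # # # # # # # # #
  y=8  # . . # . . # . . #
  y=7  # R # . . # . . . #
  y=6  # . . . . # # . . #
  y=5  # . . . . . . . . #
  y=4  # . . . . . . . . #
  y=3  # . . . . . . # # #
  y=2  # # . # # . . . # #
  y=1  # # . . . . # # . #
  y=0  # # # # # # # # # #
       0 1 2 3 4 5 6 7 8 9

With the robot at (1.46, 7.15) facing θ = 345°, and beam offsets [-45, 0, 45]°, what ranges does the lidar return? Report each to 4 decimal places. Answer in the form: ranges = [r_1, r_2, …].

beam 1: φ=-45°, α=300°
  direction (0.5000, -0.8660); cell (1,7); t to first gridline: x 1.0800, y 0.1732 (then +2.0000 / +1.1547)
    (1,6) via y @ 0.1732
    (2,6) via x @ 1.0800
    (2,5) via y @ 1.3279
    (2,4) via y @ 2.4826
    (3,4) via x @ 3.0800
    (3,3) via y @ 3.6373
    (3,2) via y @ 4.7920  # hit
  → r_1 = 4.7920
beam 2: φ=0°, α=345°
  direction (0.9659, -0.2588); cell (1,7); t to first gridline: x 0.5590, y 0.5796 (then +1.0353 / +3.8637)
    (2,7) via x @ 0.5590  # hit
  → r_2 = 0.5590
beam 3: φ=45°, α=30°
  direction (0.8660, 0.5000); cell (1,7); t to first gridline: x 0.6235, y 1.7000 (then +1.1547 / +2.0000)
    (2,7) via x @ 0.6235  # hit
  → r_3 = 0.6235

ranges = [4.7920, 0.5590, 0.6235]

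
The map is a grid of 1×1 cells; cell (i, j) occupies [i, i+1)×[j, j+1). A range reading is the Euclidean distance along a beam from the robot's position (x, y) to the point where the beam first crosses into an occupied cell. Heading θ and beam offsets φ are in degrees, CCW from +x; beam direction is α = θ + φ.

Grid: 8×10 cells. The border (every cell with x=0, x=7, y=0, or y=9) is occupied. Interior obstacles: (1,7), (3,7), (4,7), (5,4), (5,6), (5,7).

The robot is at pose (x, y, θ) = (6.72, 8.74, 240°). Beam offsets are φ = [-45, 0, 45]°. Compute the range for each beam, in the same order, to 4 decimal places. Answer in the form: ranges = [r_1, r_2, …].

beam 1: φ=-45°, α=195°
  cosα=-0.9659 sinα=-0.2588 | (6,8) | tMaxX 0.7454 tMaxY 2.8591 | tΔX 1.0353 tΔY 3.8637
    t=0.7454 [x] (5,8)
    t=1.7807 [x] (4,8)
    t=2.8160 [x] (3,8)
    t=2.8591 [y] (3,7) — stop
  → r_1 = 2.8591
beam 2: φ=0°, α=240°
  cosα=-0.5000 sinα=-0.8660 | (6,8) | tMaxX 1.4400 tMaxY 0.8545 | tΔX 2.0000 tΔY 1.1547
    t=0.8545 [y] (6,7)
    t=1.4400 [x] (5,7) — stop
  → r_2 = 1.4400
beam 3: φ=45°, α=285°
  cosα=0.2588 sinα=-0.9659 | (6,8) | tMaxX 1.0818 tMaxY 0.7661 | tΔX 3.8637 tΔY 1.0353
    t=0.7661 [y] (6,7)
    t=1.0818 [x] (7,7) — stop
  → r_3 = 1.0818

ranges = [2.8591, 1.4400, 1.0818]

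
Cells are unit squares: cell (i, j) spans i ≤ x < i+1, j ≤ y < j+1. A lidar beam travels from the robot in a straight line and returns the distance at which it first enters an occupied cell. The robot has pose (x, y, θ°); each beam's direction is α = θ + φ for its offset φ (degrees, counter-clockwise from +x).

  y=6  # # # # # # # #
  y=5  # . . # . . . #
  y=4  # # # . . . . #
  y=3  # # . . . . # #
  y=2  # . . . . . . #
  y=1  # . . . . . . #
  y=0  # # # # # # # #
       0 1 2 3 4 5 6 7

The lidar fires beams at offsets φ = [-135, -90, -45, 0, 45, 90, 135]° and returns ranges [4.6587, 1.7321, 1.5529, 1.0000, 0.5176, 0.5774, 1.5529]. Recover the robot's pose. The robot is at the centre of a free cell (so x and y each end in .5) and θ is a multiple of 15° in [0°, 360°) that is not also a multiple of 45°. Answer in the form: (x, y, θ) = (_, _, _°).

(x, y, θ) = (5.5, 5.5, 30°)

Enumerate (i+0.5, j+0.5, θ) over the 25 free cells and 16 admissible headings. For each, cast all 7 beams and compare to the given ranges.
  (5.5, 1.5, 30°): beam 1 = 0.5176 ≠ 4.6587 ✗
  (1.5, 1.5, 60°): beam 1 = 0.5176 ≠ 4.6587 ✗
  (4.5, 3.5, 210°): beam 1 = 2.5882 ≠ 4.6587 ✗
  (6.5, 4.5, 15°): beam 1 = 0.5774 ≠ 4.6587 ✗
  (3.5, 1.5, 105°): beam 1 = 1.0000 ≠ 4.6587 ✗
  …
  (5.5, 5.5, 30°): r_1=4.6587, r_2=1.7321, r_3=1.5529, r_4=1.0000, r_5=0.5176, r_6=0.5774, r_7=1.5529 — all match ✓
Unique over the lattice → pose = (5.5, 5.5, 30°).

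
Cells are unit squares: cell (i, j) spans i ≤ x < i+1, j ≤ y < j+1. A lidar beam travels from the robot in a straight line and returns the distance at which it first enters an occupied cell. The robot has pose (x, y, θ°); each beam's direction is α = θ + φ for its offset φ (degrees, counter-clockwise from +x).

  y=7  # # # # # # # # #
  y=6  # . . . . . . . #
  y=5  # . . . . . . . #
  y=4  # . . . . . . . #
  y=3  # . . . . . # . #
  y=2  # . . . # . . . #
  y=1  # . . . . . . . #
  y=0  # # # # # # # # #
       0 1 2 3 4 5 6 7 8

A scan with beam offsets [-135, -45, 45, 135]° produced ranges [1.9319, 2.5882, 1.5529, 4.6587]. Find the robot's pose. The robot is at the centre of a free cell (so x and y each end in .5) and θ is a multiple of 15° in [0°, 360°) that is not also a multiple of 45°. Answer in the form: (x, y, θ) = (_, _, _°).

(x, y, θ) = (5.5, 5.5, 60°)

Candidates: 40 free-cell centres × 16 headings = 640 poses. Raycast each; keep the one whose scan matches to 4 dp.
  (3.5, 2.5, 285°): beam 1 = 2.8868 ≠ 1.9319 ✗
  (3.5, 4.5, 60°): beam 2 = 4.6587 ≠ 2.5882 ✗
  (1.5, 5.5, 255°): beam 1 = 1.0000 ≠ 1.9319 ✗
  (3.5, 1.5, 30°): beam 1 = 0.5176 ≠ 1.9319 ✗
  (6.5, 6.5, 60°): beam 1 = 5.6940 ≠ 1.9319 ✗
  …
  (5.5, 5.5, 60°): r_1=1.9319, r_2=2.5882, r_3=1.5529, r_4=4.6587 — all match ✓
Only this pose fits every beam.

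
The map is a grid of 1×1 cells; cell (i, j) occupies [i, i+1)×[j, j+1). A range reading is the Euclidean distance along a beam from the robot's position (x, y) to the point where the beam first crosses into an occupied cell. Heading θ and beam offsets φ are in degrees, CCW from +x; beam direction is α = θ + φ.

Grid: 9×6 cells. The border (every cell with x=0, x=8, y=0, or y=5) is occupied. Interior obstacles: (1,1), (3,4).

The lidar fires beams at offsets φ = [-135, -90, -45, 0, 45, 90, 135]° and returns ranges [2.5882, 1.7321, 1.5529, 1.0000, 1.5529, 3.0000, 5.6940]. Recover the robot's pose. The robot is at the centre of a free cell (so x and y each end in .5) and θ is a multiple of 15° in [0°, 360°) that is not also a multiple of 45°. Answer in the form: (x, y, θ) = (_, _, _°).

(x, y, θ) = (2.5, 2.5, 240°)

The pose lattice has 26·16 = 416 candidates. Test each by forward raycasting.
  (4.5, 4.5, 60°): beam 1 = 3.6235 ≠ 2.5882 ✗
  (6.5, 3.5, 300°): beam 2 = 5.0000 ≠ 1.7321 ✗
  (1.5, 2.5, 120°): beam 1 = 5.7956 ≠ 2.5882 ✗
  (4.5, 4.5, 300°): beam 1 = 0.5176 ≠ 2.5882 ✗
  …
  (2.5, 2.5, 240°): r_1=2.5882, r_2=1.7321, r_3=1.5529, r_4=1.0000, r_5=1.5529, r_6=3.0000, r_7=5.6940 — all match ✓
Unique over the lattice → pose = (2.5, 2.5, 240°).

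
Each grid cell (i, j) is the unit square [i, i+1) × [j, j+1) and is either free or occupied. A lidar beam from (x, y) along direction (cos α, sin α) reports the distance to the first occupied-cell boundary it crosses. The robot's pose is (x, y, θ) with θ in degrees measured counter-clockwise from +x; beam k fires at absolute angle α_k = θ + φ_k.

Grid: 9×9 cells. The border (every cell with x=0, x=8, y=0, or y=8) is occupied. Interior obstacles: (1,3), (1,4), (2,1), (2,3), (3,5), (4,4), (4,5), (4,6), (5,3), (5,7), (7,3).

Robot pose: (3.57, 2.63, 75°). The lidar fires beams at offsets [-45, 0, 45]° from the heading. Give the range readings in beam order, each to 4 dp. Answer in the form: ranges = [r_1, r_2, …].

ranges = [1.6512, 1.6614, 1.1400]

beam 1: φ=-45°, α=30°
  direction (0.8660, 0.5000); cell (3,2); t to first gridline: x 0.4965, y 0.7400 (then +1.1547 / +2.0000)
    (4,2) via x @ 0.4965
    (4,3) via y @ 0.7400
    (5,3) via x @ 1.6512  # hit
  → r_1 = 1.6512
beam 2: φ=0°, α=75°
  direction (0.2588, 0.9659); cell (3,2); t to first gridline: x 1.6614, y 0.3831 (then +3.8637 / +1.0353)
    (3,3) via y @ 0.3831
    (3,4) via y @ 1.4183
    (4,4) via x @ 1.6614  # hit
  → r_2 = 1.6614
beam 3: φ=45°, α=120°
  direction (-0.5000, 0.8660); cell (3,2); t to first gridline: x 1.1400, y 0.4272 (then +2.0000 / +1.1547)
    (3,3) via y @ 0.4272
    (2,3) via x @ 1.1400  # hit
  → r_3 = 1.1400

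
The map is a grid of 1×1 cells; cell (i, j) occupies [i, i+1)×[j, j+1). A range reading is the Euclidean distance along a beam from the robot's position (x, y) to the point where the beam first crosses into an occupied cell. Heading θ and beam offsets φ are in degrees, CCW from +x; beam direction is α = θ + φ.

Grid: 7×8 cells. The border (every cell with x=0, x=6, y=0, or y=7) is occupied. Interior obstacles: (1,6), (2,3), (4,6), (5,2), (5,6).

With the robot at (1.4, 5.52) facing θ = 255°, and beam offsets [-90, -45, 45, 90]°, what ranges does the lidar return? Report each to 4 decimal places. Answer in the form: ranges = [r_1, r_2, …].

beam 1: φ=-90°, α=165°
  d=(-0.9659,0.2588)  start (1,5)  tX=0.4141 tY=1.8546  stride 1/|dx|=1.0353 1/|dy|=3.8637
    cross x-line → (0,5), t=0.4141 (wall)
  → r_1 = 0.4141
beam 2: φ=-45°, α=210°
  d=(-0.8660,-0.5000)  start (1,5)  tX=0.4619 tY=1.0400  stride 1/|dx|=1.1547 1/|dy|=2.0000
    cross x-line → (0,5), t=0.4619 (wall)
  → r_2 = 0.4619
beam 3: φ=45°, α=300°
  d=(0.5000,-0.8660)  start (1,5)  tX=1.2000 tY=0.6004  stride 1/|dx|=2.0000 1/|dy|=1.1547
    cross y-line → (1,4), t=0.6004
    cross x-line → (2,4), t=1.2000
    cross y-line → (2,3), t=1.7551 (wall)
  → r_3 = 1.7551
beam 4: φ=90°, α=345°
  d=(0.9659,-0.2588)  start (1,5)  tX=0.6212 tY=2.0091  stride 1/|dx|=1.0353 1/|dy|=3.8637
    cross x-line → (2,5), t=0.6212
    cross x-line → (3,5), t=1.6564
    cross y-line → (3,4), t=2.0091
    cross x-line → (4,4), t=2.6917
    cross x-line → (5,4), t=3.7270
    cross x-line → (6,4), t=4.7623 (wall)
  → r_4 = 4.7623

ranges = [0.4141, 0.4619, 1.7551, 4.7623]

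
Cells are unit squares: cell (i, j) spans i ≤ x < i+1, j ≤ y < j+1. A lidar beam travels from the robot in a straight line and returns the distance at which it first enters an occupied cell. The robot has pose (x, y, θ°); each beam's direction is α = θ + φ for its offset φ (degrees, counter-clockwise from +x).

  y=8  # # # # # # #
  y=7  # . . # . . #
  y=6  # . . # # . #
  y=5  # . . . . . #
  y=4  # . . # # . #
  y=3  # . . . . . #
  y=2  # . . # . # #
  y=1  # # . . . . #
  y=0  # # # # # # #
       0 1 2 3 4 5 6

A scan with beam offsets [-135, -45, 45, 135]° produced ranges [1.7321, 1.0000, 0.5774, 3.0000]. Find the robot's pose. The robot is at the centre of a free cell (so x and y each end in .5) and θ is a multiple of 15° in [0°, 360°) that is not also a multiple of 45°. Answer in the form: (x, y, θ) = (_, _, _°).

The pose lattice has 27·16 = 432 candidates. Test each by forward raycasting.
  (5.5, 1.5, 75°): beam 1 = 0.5774 ≠ 1.7321 ✗
  (2.5, 2.5, 255°): beam 1 = 3.0000 ≠ 1.7321 ✗
  (1.5, 3.5, 285°): beam 1 = 0.5774 ≠ 1.7321 ✗
  (2.5, 4.5, 285°): beam 2 = 2.8868 ≠ 1.0000 ✗
  …
  (1.5, 5.5, 165°): r_1=1.7321, r_2=1.0000, r_3=0.5774, r_4=3.0000 — all match ✓
Only this pose fits every beam.

(x, y, θ) = (1.5, 5.5, 165°)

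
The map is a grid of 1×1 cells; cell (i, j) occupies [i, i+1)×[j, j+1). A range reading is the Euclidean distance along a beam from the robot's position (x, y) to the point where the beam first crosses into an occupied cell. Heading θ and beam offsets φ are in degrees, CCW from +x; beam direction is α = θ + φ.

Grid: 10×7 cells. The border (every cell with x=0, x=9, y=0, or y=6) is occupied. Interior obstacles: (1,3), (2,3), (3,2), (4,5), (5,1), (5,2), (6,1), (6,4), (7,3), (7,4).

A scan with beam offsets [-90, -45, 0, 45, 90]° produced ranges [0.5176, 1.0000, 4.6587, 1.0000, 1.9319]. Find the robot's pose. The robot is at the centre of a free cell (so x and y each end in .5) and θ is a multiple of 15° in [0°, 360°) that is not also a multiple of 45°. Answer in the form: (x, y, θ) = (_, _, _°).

The pose lattice has 30·16 = 480 candidates. Test each by forward raycasting.
  (8.5, 1.5, 255°): beam 1 = 1.5529 ≠ 0.5176 ✗
  (5.5, 3.5, 30°): beam 1 = 0.5774 ≠ 0.5176 ✗
  (4.5, 3.5, 165°): beam 1 = 1.5529 ≠ 0.5176 ✗
  (1.5, 5.5, 255°): beam 2 = 0.5774 ≠ 1.0000 ✗
  …
  (4.5, 1.5, 105°): r_1=0.5176, r_2=1.0000, r_3=4.6587, r_4=1.0000, r_5=1.9319 — all match ✓
Only this pose fits every beam.

(x, y, θ) = (4.5, 1.5, 105°)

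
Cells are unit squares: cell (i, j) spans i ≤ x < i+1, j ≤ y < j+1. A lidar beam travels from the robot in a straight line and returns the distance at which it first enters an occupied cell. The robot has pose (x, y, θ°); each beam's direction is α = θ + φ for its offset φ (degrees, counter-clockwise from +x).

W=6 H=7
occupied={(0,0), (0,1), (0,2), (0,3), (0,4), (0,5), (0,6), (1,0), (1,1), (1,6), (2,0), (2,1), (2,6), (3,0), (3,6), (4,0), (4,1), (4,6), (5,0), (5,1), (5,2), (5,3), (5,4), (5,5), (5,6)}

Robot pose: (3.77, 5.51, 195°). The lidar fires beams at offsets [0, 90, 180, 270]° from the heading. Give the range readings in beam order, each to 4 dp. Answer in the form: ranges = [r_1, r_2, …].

ranges = [2.8677, 3.6338, 1.2734, 0.5073]

beam 1: φ=0°, α=195°
  direction (-0.9659, -0.2588); cell (3,5); t to first gridline: x 0.7972, y 1.9705 (then +1.0353 / +3.8637)
    (2,5) via x @ 0.7972
    (1,5) via x @ 1.8324
    (1,4) via y @ 1.9705
    (0,4) via x @ 2.8677  # hit
  → r_1 = 2.8677
beam 2: φ=90°, α=285°
  direction (0.2588, -0.9659); cell (3,5); t to first gridline: x 0.8887, y 0.5280 (then +3.8637 / +1.0353)
    (3,4) via y @ 0.5280
    (4,4) via x @ 0.8887
    (4,3) via y @ 1.5633
    (4,2) via y @ 2.5985
    (4,1) via y @ 3.6338  # hit
  → r_2 = 3.6338
beam 3: φ=180°, α=15°
  direction (0.9659, 0.2588); cell (3,5); t to first gridline: x 0.2381, y 1.8932 (then +1.0353 / +3.8637)
    (4,5) via x @ 0.2381
    (5,5) via x @ 1.2734  # hit
  → r_3 = 1.2734
beam 4: φ=270°, α=105°
  direction (-0.2588, 0.9659); cell (3,5); t to first gridline: x 2.9751, y 0.5073 (then +3.8637 / +1.0353)
    (3,6) via y @ 0.5073  # hit
  → r_4 = 0.5073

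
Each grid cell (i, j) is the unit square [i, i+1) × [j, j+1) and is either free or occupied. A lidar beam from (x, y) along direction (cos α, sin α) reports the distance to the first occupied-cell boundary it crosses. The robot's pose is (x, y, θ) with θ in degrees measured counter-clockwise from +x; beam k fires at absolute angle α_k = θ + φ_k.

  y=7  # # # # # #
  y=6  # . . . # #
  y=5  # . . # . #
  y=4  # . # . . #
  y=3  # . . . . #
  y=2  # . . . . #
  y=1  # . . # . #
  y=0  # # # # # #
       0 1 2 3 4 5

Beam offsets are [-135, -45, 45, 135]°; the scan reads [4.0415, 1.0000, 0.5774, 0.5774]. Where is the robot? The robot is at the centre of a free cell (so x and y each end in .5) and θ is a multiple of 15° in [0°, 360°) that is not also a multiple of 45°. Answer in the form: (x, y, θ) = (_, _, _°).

(x, y, θ) = (1.5, 1.5, 165°)

Enumerate (i+0.5, j+0.5, θ) over the 20 free cells and 16 admissible headings. For each, cast all 4 beams and compare to the given ranges.
  (4.5, 2.5, 165°): beam 1 = 0.5774 ≠ 4.0415 ✗
  (2.5, 6.5, 60°): beam 1 = 1.5529 ≠ 4.0415 ✗
  (1.5, 6.5, 120°): beam 1 = 1.9319 ≠ 4.0415 ✗
  …
  (1.5, 1.5, 165°): r_1=4.0415, r_2=1.0000, r_3=0.5774, r_4=0.5774 — all match ✓
No second candidate reproduces the full scan.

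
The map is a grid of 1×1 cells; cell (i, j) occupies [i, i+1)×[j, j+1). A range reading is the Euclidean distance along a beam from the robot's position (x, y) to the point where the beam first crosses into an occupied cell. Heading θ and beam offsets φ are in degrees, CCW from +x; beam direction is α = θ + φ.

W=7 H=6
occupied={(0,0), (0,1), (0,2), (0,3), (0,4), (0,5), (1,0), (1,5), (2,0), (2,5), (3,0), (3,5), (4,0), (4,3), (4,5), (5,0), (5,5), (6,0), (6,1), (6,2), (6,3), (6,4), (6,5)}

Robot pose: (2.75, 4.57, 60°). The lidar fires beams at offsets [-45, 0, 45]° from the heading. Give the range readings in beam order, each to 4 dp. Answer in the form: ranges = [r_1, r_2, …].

ranges = [1.6614, 0.4965, 0.4452]

beam 1: φ=-45°, α=15°
  direction (0.9659, 0.2588); cell (2,4); t to first gridline: x 0.2588, y 1.6614 (then +1.0353 / +3.8637)
    (3,4) via x @ 0.2588
    (4,4) via x @ 1.2941
    (4,5) via y @ 1.6614  # hit
  → r_1 = 1.6614
beam 2: φ=0°, α=60°
  direction (0.5000, 0.8660); cell (2,4); t to first gridline: x 0.5000, y 0.4965 (then +2.0000 / +1.1547)
    (2,5) via y @ 0.4965  # hit
  → r_2 = 0.4965
beam 3: φ=45°, α=105°
  direction (-0.2588, 0.9659); cell (2,4); t to first gridline: x 2.8978, y 0.4452 (then +3.8637 / +1.0353)
    (2,5) via y @ 0.4452  # hit
  → r_3 = 0.4452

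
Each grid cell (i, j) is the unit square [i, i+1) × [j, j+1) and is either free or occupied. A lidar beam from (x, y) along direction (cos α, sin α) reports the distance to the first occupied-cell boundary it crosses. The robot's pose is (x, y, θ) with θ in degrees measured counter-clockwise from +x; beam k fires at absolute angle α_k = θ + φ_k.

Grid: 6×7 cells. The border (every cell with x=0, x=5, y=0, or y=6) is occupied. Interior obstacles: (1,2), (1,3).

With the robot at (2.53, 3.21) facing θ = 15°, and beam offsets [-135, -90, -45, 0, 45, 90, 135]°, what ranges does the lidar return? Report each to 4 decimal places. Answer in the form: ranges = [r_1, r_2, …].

ranges = [1.0600, 2.2880, 2.8521, 2.5571, 3.2216, 2.8884, 0.6120]

beam 1: φ=-135°, α=240°
  direction (-0.5000, -0.8660); cell (2,3); t to first gridline: x 1.0600, y 0.2425 (then +2.0000 / +1.1547)
    (2,2) via y @ 0.2425
    (1,2) via x @ 1.0600  # hit
  → r_1 = 1.0600
beam 2: φ=-90°, α=285°
  direction (0.2588, -0.9659); cell (2,3); t to first gridline: x 1.8159, y 0.2174 (then +3.8637 / +1.0353)
    (2,2) via y @ 0.2174
    (2,1) via y @ 1.2527
    (3,1) via x @ 1.8159
    (3,0) via y @ 2.2880  # hit
  → r_2 = 2.2880
beam 3: φ=-45°, α=330°
  direction (0.8660, -0.5000); cell (2,3); t to first gridline: x 0.5427, y 0.4200 (then +1.1547 / +2.0000)
    (2,2) via y @ 0.4200
    (3,2) via x @ 0.5427
    (4,2) via x @ 1.6974
    (4,1) via y @ 2.4200
    (5,1) via x @ 2.8521  # hit
  → r_3 = 2.8521
beam 4: φ=0°, α=15°
  direction (0.9659, 0.2588); cell (2,3); t to first gridline: x 0.4866, y 3.0523 (then +1.0353 / +3.8637)
    (3,3) via x @ 0.4866
    (4,3) via x @ 1.5219
    (5,3) via x @ 2.5571  # hit
  → r_4 = 2.5571
beam 5: φ=45°, α=60°
  direction (0.5000, 0.8660); cell (2,3); t to first gridline: x 0.9400, y 0.9122 (then +2.0000 / +1.1547)
    (2,4) via y @ 0.9122
    (3,4) via x @ 0.9400
    (3,5) via y @ 2.0669
    (4,5) via x @ 2.9400
    (4,6) via y @ 3.2216  # hit
  → r_5 = 3.2216
beam 6: φ=90°, α=105°
  direction (-0.2588, 0.9659); cell (2,3); t to first gridline: x 2.0478, y 0.8179 (then +3.8637 / +1.0353)
    (2,4) via y @ 0.8179
    (2,5) via y @ 1.8531
    (1,5) via x @ 2.0478
    (1,6) via y @ 2.8884  # hit
  → r_6 = 2.8884
beam 7: φ=135°, α=150°
  direction (-0.8660, 0.5000); cell (2,3); t to first gridline: x 0.6120, y 1.5800 (then +1.1547 / +2.0000)
    (1,3) via x @ 0.6120  # hit
  → r_7 = 0.6120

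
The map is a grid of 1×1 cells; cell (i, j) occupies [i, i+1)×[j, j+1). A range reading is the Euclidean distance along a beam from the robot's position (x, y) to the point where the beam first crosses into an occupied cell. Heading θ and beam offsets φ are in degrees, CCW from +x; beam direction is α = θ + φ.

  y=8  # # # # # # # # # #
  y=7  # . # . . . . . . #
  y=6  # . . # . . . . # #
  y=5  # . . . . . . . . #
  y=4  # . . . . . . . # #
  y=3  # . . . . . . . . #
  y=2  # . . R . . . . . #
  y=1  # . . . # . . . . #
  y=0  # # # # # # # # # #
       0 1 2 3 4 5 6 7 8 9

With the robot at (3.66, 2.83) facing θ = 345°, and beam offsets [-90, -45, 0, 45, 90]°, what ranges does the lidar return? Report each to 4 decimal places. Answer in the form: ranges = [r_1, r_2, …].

beam 1: φ=-90°, α=255°
  d=(-0.2588,-0.9659)  start (3,2)  tX=2.5500 tY=0.8593  stride 1/|dx|=3.8637 1/|dy|=1.0353
    cross y-line → (3,1), t=0.8593
    cross y-line → (3,0), t=1.8946 (wall)
  → r_1 = 1.8946
beam 2: φ=-45°, α=300°
  d=(0.5000,-0.8660)  start (3,2)  tX=0.6800 tY=0.9584  stride 1/|dx|=2.0000 1/|dy|=1.1547
    cross x-line → (4,2), t=0.6800
    cross y-line → (4,1), t=0.9584 (wall)
  → r_2 = 0.9584
beam 3: φ=0°, α=345°
  d=(0.9659,-0.2588)  start (3,2)  tX=0.3520 tY=3.2069  stride 1/|dx|=1.0353 1/|dy|=3.8637
    cross x-line → (4,2), t=0.3520
    cross x-line → (5,2), t=1.3873
    cross x-line → (6,2), t=2.4225
    cross y-line → (6,1), t=3.2069
    cross x-line → (7,1), t=3.4578
    cross x-line → (8,1), t=4.4931
    cross x-line → (9,1), t=5.5284 (wall)
  → r_3 = 5.5284
beam 4: φ=45°, α=30°
  d=(0.8660,0.5000)  start (3,2)  tX=0.3926 tY=0.3400  stride 1/|dx|=1.1547 1/|dy|=2.0000
    cross y-line → (3,3), t=0.3400
    cross x-line → (4,3), t=0.3926
    cross x-line → (5,3), t=1.5473
    cross y-line → (5,4), t=2.3400
    cross x-line → (6,4), t=2.7020
    cross x-line → (7,4), t=3.8567
    cross y-line → (7,5), t=4.3400
    cross x-line → (8,5), t=5.0114
    cross x-line → (9,5), t=6.1661 (wall)
  → r_4 = 6.1661
beam 5: φ=90°, α=75°
  d=(0.2588,0.9659)  start (3,2)  tX=1.3137 tY=0.1760  stride 1/|dx|=3.8637 1/|dy|=1.0353
    cross y-line → (3,3), t=0.1760
    cross y-line → (3,4), t=1.2113
    cross x-line → (4,4), t=1.3137
    cross y-line → (4,5), t=2.2465
    cross y-line → (4,6), t=3.2818
    cross y-line → (4,7), t=4.3171
    cross x-line → (5,7), t=5.1774
    cross y-line → (5,8), t=5.3524 (wall)
  → r_5 = 5.3524

ranges = [1.8946, 0.9584, 5.5284, 6.1661, 5.3524]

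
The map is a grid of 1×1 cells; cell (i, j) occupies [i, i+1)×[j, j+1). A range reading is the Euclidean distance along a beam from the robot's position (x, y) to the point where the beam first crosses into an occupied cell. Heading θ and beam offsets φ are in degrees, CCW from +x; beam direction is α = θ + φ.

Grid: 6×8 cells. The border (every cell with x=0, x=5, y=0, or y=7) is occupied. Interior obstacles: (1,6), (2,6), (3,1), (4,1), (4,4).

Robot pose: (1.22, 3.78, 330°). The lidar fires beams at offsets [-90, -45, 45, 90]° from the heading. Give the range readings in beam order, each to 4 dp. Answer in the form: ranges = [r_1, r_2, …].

ranges = [0.4400, 2.8781, 2.8781, 2.5634]

beam 1: φ=-90°, α=240°
  direction (-0.5000, -0.8660); cell (1,3); t to first gridline: x 0.4400, y 0.9007 (then +2.0000 / +1.1547)
    (0,3) via x @ 0.4400  # hit
  → r_1 = 0.4400
beam 2: φ=-45°, α=285°
  direction (0.2588, -0.9659); cell (1,3); t to first gridline: x 3.0137, y 0.8075 (then +3.8637 / +1.0353)
    (1,2) via y @ 0.8075
    (1,1) via y @ 1.8428
    (1,0) via y @ 2.8781  # hit
  → r_2 = 2.8781
beam 3: φ=45°, α=15°
  direction (0.9659, 0.2588); cell (1,3); t to first gridline: x 0.8075, y 0.8500 (then +1.0353 / +3.8637)
    (2,3) via x @ 0.8075
    (2,4) via y @ 0.8500
    (3,4) via x @ 1.8428
    (4,4) via x @ 2.8781  # hit
  → r_3 = 2.8781
beam 4: φ=90°, α=60°
  direction (0.5000, 0.8660); cell (1,3); t to first gridline: x 1.5600, y 0.2540 (then +2.0000 / +1.1547)
    (1,4) via y @ 0.2540
    (1,5) via y @ 1.4087
    (2,5) via x @ 1.5600
    (2,6) via y @ 2.5634  # hit
  → r_4 = 2.5634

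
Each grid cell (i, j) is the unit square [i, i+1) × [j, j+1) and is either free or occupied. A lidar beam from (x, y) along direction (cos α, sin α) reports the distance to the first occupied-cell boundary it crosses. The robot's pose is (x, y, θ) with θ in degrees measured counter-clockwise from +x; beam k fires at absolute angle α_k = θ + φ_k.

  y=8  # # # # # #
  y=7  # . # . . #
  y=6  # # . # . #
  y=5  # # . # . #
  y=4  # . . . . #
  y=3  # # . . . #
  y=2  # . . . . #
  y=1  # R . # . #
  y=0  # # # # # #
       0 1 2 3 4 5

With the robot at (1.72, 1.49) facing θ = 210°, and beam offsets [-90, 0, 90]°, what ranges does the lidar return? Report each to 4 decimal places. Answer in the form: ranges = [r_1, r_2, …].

ranges = [1.4400, 0.8314, 0.5658]

beam 1: φ=-90°, α=120°
  d=(-0.5000,0.8660)  start (1,1)  tX=1.4400 tY=0.5889  stride 1/|dx|=2.0000 1/|dy|=1.1547
    cross y-line → (1,2), t=0.5889
    cross x-line → (0,2), t=1.4400 (wall)
  → r_1 = 1.4400
beam 2: φ=0°, α=210°
  d=(-0.8660,-0.5000)  start (1,1)  tX=0.8314 tY=0.9800  stride 1/|dx|=1.1547 1/|dy|=2.0000
    cross x-line → (0,1), t=0.8314 (wall)
  → r_2 = 0.8314
beam 3: φ=90°, α=300°
  d=(0.5000,-0.8660)  start (1,1)  tX=0.5600 tY=0.5658  stride 1/|dx|=2.0000 1/|dy|=1.1547
    cross x-line → (2,1), t=0.5600
    cross y-line → (2,0), t=0.5658 (wall)
  → r_3 = 0.5658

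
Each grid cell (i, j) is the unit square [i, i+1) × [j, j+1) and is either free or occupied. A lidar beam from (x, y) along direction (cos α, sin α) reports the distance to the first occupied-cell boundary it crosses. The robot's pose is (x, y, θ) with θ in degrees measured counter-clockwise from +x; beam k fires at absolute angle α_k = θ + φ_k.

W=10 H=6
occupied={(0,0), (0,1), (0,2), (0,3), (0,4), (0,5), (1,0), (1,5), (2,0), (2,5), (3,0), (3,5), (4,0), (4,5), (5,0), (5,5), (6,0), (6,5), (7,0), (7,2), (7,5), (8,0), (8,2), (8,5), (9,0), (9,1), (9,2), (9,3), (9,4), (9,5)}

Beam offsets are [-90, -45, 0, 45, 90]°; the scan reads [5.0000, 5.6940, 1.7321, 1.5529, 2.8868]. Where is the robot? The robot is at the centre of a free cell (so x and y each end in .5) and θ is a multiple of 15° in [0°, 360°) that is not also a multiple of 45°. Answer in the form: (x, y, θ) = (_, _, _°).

(x, y, θ) = (3.5, 3.5, 60°)

Enumerate (i+0.5, j+0.5, θ) over the 30 free cells and 16 admissible headings. For each, cast all 5 beams and compare to the given ranges.
  (6.5, 4.5, 345°): beam 1 = 3.6235 ≠ 5.0000 ✗
  (3.5, 3.5, 285°): beam 1 = 2.5882 ≠ 5.0000 ✗
  (6.5, 2.5, 105°): beam 1 = 0.5176 ≠ 5.0000 ✗
  (8.5, 3.5, 195°): beam 1 = 1.5529 ≠ 5.0000 ✗
  …
  (3.5, 3.5, 60°): r_1=5.0000, r_2=5.6940, r_3=1.7321, r_4=1.5529, r_5=2.8868 — all match ✓
Unique over the lattice → pose = (3.5, 3.5, 60°).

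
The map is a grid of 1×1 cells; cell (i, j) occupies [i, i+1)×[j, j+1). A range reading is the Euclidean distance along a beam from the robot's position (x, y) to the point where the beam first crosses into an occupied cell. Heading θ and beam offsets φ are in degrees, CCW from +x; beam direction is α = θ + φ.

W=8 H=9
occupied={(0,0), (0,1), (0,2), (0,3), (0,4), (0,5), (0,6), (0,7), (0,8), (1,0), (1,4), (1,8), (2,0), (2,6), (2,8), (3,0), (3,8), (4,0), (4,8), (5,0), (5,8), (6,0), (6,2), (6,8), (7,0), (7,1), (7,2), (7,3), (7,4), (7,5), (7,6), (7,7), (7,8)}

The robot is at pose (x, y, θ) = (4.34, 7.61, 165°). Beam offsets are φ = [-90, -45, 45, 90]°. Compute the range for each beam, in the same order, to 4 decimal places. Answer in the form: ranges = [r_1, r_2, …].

ranges = [0.4038, 0.4503, 1.5473, 6.8432]

beam 1: φ=-90°, α=75°
  dir = (cos 75°, sin 75°) = (0.2588, 0.9659); from cell (4,7)
  next x-line at t=2.5500, next y-line at t=0.4038; Δt_x=3.8637, Δt_y=1.0353
    y: enter (4,8) at t=0.4038 ← occupied
  → r_1 = 0.4038
beam 2: φ=-45°, α=120°
  dir = (cos 120°, sin 120°) = (-0.5000, 0.8660); from cell (4,7)
  next x-line at t=0.6800, next y-line at t=0.4503; Δt_x=2.0000, Δt_y=1.1547
    y: enter (4,8) at t=0.4503 ← occupied
  → r_2 = 0.4503
beam 3: φ=45°, α=210°
  dir = (cos 210°, sin 210°) = (-0.8660, -0.5000); from cell (4,7)
  next x-line at t=0.3926, next y-line at t=1.2200; Δt_x=1.1547, Δt_y=2.0000
    x: enter (3,7) at t=0.3926
    y: enter (3,6) at t=1.2200
    x: enter (2,6) at t=1.5473 ← occupied
  → r_3 = 1.5473
beam 4: φ=90°, α=255°
  dir = (cos 255°, sin 255°) = (-0.2588, -0.9659); from cell (4,7)
  next x-line at t=1.3137, next y-line at t=0.6315; Δt_x=3.8637, Δt_y=1.0353
    y: enter (4,6) at t=0.6315
    x: enter (3,6) at t=1.3137
    y: enter (3,5) at t=1.6668
    y: enter (3,4) at t=2.7021
    y: enter (3,3) at t=3.7373
    y: enter (3,2) at t=4.7726
    x: enter (2,2) at t=5.1774
    y: enter (2,1) at t=5.8079
    y: enter (2,0) at t=6.8432 ← occupied
  → r_4 = 6.8432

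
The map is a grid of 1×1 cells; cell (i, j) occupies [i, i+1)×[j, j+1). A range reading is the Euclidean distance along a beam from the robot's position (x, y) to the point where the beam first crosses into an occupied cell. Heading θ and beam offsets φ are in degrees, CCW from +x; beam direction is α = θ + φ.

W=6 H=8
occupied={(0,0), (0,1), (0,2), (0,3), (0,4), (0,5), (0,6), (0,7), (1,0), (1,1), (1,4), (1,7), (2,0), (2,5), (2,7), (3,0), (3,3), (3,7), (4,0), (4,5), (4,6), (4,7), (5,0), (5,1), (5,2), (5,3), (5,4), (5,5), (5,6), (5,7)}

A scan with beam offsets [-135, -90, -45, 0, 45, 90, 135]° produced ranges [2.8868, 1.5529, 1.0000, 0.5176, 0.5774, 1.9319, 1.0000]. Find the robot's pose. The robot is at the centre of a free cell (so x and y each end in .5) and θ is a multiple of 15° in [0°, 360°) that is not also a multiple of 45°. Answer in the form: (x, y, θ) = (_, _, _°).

The pose lattice has 18·16 = 288 candidates. Test each by forward raycasting.
  (2.5, 3.5, 330°): beam 1 = 1.5529 ≠ 2.8868 ✗
  (4.5, 3.5, 75°): beam 1 = 1.0000 ≠ 2.8868 ✗
  (2.5, 1.5, 75°): beam 1 = 0.5774 ≠ 2.8868 ✗
  …
  (4.5, 2.5, 345°): r_1=2.8868, r_2=1.5529, r_3=1.0000, r_4=0.5176, r_5=0.5774, r_6=1.9319, r_7=1.0000 — all match ✓
No second candidate reproduces the full scan.

(x, y, θ) = (4.5, 2.5, 345°)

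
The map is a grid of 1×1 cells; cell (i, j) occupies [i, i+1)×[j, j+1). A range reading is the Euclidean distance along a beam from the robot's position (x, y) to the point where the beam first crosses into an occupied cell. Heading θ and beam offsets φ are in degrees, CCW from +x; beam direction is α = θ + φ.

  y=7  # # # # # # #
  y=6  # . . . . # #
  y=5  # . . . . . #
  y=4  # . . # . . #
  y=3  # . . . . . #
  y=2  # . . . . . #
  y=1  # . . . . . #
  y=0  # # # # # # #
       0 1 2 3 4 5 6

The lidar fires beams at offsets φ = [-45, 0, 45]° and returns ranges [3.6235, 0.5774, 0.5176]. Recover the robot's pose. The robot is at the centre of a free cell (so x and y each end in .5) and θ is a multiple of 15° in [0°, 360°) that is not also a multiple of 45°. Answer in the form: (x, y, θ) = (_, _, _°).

Candidates: 28 free-cell centres × 16 headings = 448 poses. Raycast each; keep the one whose scan matches to 4 dp.
  (4.5, 6.5, 345°): beam 1 = 3.0000 ≠ 3.6235 ✗
  (5.5, 1.5, 255°): beam 1 = 1.0000 ≠ 3.6235 ✗
  (2.5, 3.5, 210°): beam 1 = 1.5529 ≠ 3.6235 ✗
  (3.5, 3.5, 75°): beam 1 = 2.8868 ≠ 3.6235 ✗
  …
  (2.5, 4.5, 330°): r_1=3.6235, r_2=0.5774, r_3=0.5176 — all match ✓
Only this pose fits every beam.

(x, y, θ) = (2.5, 4.5, 330°)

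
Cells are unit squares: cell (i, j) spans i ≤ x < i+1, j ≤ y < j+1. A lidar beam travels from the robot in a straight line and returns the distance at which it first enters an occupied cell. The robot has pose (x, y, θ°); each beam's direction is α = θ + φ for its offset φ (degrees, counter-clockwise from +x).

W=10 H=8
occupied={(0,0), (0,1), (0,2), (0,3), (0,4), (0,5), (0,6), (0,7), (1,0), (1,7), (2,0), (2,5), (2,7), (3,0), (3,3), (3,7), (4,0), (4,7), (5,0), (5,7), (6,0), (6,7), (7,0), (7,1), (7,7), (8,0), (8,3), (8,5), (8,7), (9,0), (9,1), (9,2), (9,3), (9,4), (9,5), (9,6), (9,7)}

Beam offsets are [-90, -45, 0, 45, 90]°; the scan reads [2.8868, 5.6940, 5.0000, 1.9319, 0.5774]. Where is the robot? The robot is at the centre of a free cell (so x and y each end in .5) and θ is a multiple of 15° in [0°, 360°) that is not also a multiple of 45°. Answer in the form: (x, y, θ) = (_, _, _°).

Enumerate (i+0.5, j+0.5, θ) over the 43 free cells and 16 admissible headings. For each, cast all 5 beams and compare to the given ranges.
  (6.5, 5.5, 15°): beam 1 = 3.6235 ≠ 2.8868 ✗
  (5.5, 6.5, 165°): beam 1 = 0.5176 ≠ 2.8868 ✗
  (2.5, 6.5, 195°): beam 1 = 0.5176 ≠ 2.8868 ✗
  …
  (4.5, 6.5, 330°): r_1=2.8868, r_2=5.6940, r_3=5.0000, r_4=1.9319, r_5=0.5774 — all match ✓
Only this pose fits every beam.

(x, y, θ) = (4.5, 6.5, 330°)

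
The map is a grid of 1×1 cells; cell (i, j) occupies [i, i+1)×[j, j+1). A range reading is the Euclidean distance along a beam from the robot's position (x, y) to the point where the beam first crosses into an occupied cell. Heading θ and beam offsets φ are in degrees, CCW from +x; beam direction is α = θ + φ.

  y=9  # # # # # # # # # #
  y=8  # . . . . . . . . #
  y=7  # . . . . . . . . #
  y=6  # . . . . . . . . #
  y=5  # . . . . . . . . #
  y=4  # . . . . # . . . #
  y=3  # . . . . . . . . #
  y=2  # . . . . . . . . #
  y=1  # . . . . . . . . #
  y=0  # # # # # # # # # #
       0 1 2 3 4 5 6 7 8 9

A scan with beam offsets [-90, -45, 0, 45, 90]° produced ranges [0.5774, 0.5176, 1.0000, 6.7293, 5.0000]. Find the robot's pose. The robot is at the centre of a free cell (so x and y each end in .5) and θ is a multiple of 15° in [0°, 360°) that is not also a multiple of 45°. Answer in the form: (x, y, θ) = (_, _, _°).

(x, y, θ) = (1.5, 7.5, 240°)

Enumerate (i+0.5, j+0.5, θ) over the 63 free cells and 16 admissible headings. For each, cast all 5 beams and compare to the given ranges.
  (1.5, 4.5, 60°): beam 1 = 7.0000 ≠ 0.5774 ✗
  (6.5, 5.5, 285°): beam 1 = 5.6940 ≠ 0.5774 ✗
  (1.5, 6.5, 345°): beam 1 = 1.9319 ≠ 0.5774 ✗
  …
  (1.5, 7.5, 240°): r_1=0.5774, r_2=0.5176, r_3=1.0000, r_4=6.7293, r_5=5.0000 — all match ✓
Unique over the lattice → pose = (1.5, 7.5, 240°).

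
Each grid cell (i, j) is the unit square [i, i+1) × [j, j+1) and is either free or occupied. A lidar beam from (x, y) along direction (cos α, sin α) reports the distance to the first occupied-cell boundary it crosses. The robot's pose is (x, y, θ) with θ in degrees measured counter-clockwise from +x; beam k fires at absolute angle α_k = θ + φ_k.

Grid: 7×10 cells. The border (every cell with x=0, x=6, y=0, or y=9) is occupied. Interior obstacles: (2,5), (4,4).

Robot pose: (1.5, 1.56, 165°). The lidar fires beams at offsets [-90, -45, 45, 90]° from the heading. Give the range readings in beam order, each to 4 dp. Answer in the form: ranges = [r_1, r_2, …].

beam 1: φ=-90°, α=75°
  direction (0.2588, 0.9659); cell (1,1); t to first gridline: x 1.9319, y 0.4555 (then +3.8637 / +1.0353)
    (1,2) via y @ 0.4555
    (1,3) via y @ 1.4908
    (2,3) via x @ 1.9319
    (2,4) via y @ 2.5261
    (2,5) via y @ 3.5614  # hit
  → r_1 = 3.5614
beam 2: φ=-45°, α=120°
  direction (-0.5000, 0.8660); cell (1,1); t to first gridline: x 1.0000, y 0.5081 (then +2.0000 / +1.1547)
    (1,2) via y @ 0.5081
    (0,2) via x @ 1.0000  # hit
  → r_2 = 1.0000
beam 3: φ=45°, α=210°
  direction (-0.8660, -0.5000); cell (1,1); t to first gridline: x 0.5774, y 1.1200 (then +1.1547 / +2.0000)
    (0,1) via x @ 0.5774  # hit
  → r_3 = 0.5774
beam 4: φ=90°, α=255°
  direction (-0.2588, -0.9659); cell (1,1); t to first gridline: x 1.9319, y 0.5798 (then +3.8637 / +1.0353)
    (1,0) via y @ 0.5798  # hit
  → r_4 = 0.5798

ranges = [3.5614, 1.0000, 0.5774, 0.5798]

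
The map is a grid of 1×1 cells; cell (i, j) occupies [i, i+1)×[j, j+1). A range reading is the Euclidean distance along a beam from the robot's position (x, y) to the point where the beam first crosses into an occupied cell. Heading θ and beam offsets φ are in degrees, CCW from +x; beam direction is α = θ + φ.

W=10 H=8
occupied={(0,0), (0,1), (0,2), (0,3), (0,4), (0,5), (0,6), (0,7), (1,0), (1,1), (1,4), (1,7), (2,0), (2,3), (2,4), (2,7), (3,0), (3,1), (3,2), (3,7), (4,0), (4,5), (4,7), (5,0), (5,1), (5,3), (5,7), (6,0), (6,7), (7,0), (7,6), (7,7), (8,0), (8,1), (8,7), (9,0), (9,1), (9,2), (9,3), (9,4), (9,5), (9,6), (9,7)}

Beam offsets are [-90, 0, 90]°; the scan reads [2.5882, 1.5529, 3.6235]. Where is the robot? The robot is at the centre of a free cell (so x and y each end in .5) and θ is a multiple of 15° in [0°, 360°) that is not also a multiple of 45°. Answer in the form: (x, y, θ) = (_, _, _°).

(x, y, θ) = (7.5, 3.5, 345°)

The pose lattice has 37·16 = 592 candidates. Test each by forward raycasting.
  (3.5, 4.5, 150°): beam 1 = 1.0000 ≠ 2.5882 ✗
  (4.5, 1.5, 15°): beam 1 = 0.5176 ≠ 2.5882 ✗
  (3.5, 6.5, 75°): beam 1 = 5.6940 ≠ 2.5882 ✗
  …
  (7.5, 3.5, 345°): r_1=2.5882, r_2=1.5529, r_3=3.6235 — all match ✓
Unique over the lattice → pose = (7.5, 3.5, 345°).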